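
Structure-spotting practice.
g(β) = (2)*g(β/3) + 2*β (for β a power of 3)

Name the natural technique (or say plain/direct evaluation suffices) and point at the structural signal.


Verdict: the master substitution — divide-the-index recursion (β/3 inside the call) straightens out once the index is rewritten as 3^m.


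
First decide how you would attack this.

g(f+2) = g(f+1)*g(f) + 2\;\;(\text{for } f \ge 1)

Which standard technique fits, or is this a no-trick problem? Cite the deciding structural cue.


Best approach: no special technique — nonlinear feedback in the recursion rules out every root- or factor-based technique.


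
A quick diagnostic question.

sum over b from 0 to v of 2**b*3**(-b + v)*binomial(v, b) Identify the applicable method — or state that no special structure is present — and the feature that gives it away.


Method: the binomial theorem — binomial coefficients against complementary powers of 2 and 3: recognize the binomial expansion and resum.


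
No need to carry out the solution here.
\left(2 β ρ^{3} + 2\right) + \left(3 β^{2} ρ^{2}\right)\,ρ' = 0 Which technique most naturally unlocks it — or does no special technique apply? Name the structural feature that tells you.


Method: the exact-equation method — equality of cross partials is the green light — assemble the potential function term by term.


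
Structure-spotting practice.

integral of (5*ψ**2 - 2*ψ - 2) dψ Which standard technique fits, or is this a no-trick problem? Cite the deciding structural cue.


Method: no special technique — the integrand is a sum of constant multiples of powers of ψ — integrate term by term.


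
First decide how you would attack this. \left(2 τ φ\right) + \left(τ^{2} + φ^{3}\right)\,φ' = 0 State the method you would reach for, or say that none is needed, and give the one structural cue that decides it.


Best approach: the exact-equation method — take the mixed partials of 2 τ φ and τ^{2} + φ^{3}: they are equal, which certifies an exact differential.


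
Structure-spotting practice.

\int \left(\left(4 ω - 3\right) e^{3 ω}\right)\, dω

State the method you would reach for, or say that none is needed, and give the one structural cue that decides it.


Best approach: integration by parts — differentiate 4 ω - 3, integrate e^{3 ω}: each pass lowers the polynomial degree, so parts terminates.


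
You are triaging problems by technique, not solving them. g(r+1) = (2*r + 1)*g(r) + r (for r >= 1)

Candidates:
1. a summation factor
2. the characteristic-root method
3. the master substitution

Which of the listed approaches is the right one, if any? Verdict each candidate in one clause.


Method: a summation factor — first-order, linear, moving coefficient 2*r + 1: the discrete analogue of an integrating factor handles it.
- a summation factor — yes — fits the structure here.
- the characteristic-root method: an index-dependent weight blocks the pure exponential ansatz.
- the master substitution — the recursion steps by a constant offset, so exponential reindexing is pointless.


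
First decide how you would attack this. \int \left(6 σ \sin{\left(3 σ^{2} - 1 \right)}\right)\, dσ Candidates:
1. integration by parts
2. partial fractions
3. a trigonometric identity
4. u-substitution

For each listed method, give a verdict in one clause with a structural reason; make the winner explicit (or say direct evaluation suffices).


Technique: u-substitution — read it as f(3 σ^{2} - 1) times a constant multiple of d(3 σ^{2} - 1): one substitution, u = 3 σ^{2} - 1, finishes it.
- integration by parts: a polynomial factor is present, but its partner is not an exp, sine, or cosine of a degree-1 argument, nor a logarithm.
- partial fractions: there is no rational-function structure to decompose.
- a trigonometric identity — there is no trigonometric structure whose rewriting would simplify the integrand.
- u-substitution: applies; the problem has the shape this method handles.


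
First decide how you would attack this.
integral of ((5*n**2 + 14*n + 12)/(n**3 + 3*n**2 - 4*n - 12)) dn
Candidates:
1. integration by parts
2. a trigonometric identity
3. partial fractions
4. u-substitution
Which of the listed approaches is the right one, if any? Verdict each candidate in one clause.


Verdict: partial fractions — the bottom, n**3 + 3*n**2 - 4*n - 12, comes apart into simple factors, and a proper rational function over split factors decomposes.
- integration by parts: the integrand does not split as a nonconstant polynomial times an exp, sine, cosine of a linear argument, or logarithm — no polynomial-kernel parts product to differentiate one side of.
- a trigonometric identity: there is no trigonometric structure at all — the integrand carries no sine or cosine to rewrite.
- partial fractions — applies; the problem has the shape this method handles.
- u-substitution: no subexpression of the integrand serves as a whole-integral substitution inner — individual terms may offer their own, but none carries its derivative as a factor of the full integrand; a working change of variable would have to be constructed from outside the expression.


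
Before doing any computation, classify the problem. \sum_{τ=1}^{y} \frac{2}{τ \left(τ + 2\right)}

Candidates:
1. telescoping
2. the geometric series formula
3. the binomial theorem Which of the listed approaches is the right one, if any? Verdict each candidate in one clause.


Diagnosis: telescoping — poles of \frac{2}{τ \left(τ + 2\right)} differ by an integer, the telltale of a telescoping partial-fraction sum.
- telescoping: a fit — the right tool for this form.
- the geometric series formula: dividing successive terms gives an index-dependent quantity, not a constant.
- the binomial theorem: no binomial coefficients pair up with complementary powers here.


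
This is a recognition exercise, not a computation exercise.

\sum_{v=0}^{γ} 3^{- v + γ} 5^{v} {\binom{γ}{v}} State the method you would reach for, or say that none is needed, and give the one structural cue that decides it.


Best approach: the binomial theorem — terms weighting {\binom{γ}{v}} against matched powers of 5 and 3 reassemble into (5 + 3)^γ by the binomial theorem.


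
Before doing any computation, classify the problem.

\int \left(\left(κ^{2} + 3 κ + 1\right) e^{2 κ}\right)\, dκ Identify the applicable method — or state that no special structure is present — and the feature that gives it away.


Technique: integration by parts — a polynomial κ^{2} + 3 κ + 1 against the kernel e^{2 κ} is the signature bounded-ladder case for integration by parts.


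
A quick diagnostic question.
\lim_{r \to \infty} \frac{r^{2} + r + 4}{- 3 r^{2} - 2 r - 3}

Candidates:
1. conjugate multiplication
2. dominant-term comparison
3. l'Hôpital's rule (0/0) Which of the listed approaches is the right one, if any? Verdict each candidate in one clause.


Diagnosis: dominant-term comparison — growth-rate triage: the leading powers of r decide the limit, everything else is noise.
- conjugate multiplication — multiplying by a conjugate would not remove any indeterminacy here.
- dominant-term comparison — applies; the problem has the shape this method handles.
- l'Hôpital's rule (0/0): viewed as a single quotient this runs to ∞/∞, not the 0/0 clash this candidate addresses; an at-infinity variant of the rule would resolve it, but comparing leading growth reads the answer without differentiating.


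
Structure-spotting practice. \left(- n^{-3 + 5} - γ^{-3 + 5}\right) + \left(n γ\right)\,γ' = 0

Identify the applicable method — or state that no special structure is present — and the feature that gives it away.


Diagnosis: the homogeneous substitution — the slope is degree-zero homogeneous: the ratio substitution v = γ/n collapses it. A Bernoulli rewrite works here as the equation stands — the homogeneous substitution is the more immediate reading.


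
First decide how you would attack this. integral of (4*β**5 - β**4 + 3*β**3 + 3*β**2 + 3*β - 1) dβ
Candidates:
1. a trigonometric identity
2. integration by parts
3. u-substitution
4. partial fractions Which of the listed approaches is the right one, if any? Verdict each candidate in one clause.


Diagnosis: no special technique — nothing composite, nothing rational, nothing trigonometric — each constant-multiple power of β integrates by the power rule alone.
- a trigonometric identity — no sine or cosine appears, so there is nothing for a trigonometric identity to act on.
- integration by parts — splitting off a factor buys nothing — the integrand integrates directly without parts.
- u-substitution: any workable substitution here is cosmetic — the integrand is already in directly integrable form.
- partial fractions — the expression is not a ratio of polynomials that decomposes further.


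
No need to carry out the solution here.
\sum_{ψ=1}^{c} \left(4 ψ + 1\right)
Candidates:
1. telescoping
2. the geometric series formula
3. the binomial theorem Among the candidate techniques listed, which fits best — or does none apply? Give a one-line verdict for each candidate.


Best approach: no special technique — Faulhaber territory: sum each constant-multiple power of ψ with its closed-form formula, no trick required.
- telescoping: the terms as presented offer no neighboring cancellation — a telescoping rewrite may exist, but the displayed structure does not hand one over.
- the geometric series formula: the ratio of consecutive terms depends on the index.
- the binomial theorem — no binomial coefficients pair with matched powers.


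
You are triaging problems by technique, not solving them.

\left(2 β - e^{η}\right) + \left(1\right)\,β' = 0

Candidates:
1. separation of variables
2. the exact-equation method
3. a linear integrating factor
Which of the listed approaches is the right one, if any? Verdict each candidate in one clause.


Verdict: a linear integrating factor — the equation is linear in β with coefficient 2; multiplying by the integrating factor exp(∫2) makes the left side a perfect derivative.
- separation of variables — the two dependences are entangled, not a clean product of one-variable pieces.
- the exact-equation method: the cross partial derivatives disagree, so no single potential exists.
- a linear integrating factor: applicable, and directly so.


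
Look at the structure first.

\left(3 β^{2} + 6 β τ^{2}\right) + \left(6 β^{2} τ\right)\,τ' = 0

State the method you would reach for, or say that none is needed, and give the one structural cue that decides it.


Technique: the exact-equation method — this form is already the differential of something: the matching mixed partials of 3 β^{2} + 6 β τ^{2} and 6 β^{2} τ prove it.


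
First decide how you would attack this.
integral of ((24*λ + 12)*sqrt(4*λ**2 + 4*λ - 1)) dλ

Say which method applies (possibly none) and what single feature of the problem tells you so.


Technique: u-substitution — 24*λ + 12 matches the derivative of 4*λ**2 + 4*λ - 1 up to a constant; with u = 4*λ**2 + 4*λ - 1 the whole integrand folds into a function of u alone.


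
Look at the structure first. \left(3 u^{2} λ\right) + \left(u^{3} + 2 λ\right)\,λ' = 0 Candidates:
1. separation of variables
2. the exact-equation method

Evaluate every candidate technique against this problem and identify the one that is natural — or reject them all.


Best approach: the exact-equation method — check exactness first: here it holds (3 u^{2} λ, u^{3} + 2 λ have matching cross partials), so no integrating factor is needed.
- separation of variables — the two dependences do not factor apart.
- the exact-equation method: applicable, and directly so.


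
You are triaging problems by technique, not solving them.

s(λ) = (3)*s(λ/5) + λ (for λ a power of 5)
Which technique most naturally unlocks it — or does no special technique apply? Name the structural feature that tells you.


Method: the master substitution — treat m = log base 5 of λ as the new clock: one recursion step advances m by one while λ scales by 5.


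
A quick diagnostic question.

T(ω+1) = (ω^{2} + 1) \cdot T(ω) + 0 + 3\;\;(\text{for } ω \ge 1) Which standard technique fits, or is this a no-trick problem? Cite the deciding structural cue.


Technique: a summation factor — an index-dependent multiplier ω^{2} + 1 rules out characteristic roots; a summation factor converts it to a pure difference.


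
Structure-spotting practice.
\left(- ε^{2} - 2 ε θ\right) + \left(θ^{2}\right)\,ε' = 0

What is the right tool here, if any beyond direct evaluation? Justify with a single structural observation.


Best approach: the homogeneous substitution — scaling θ and ε together leaves the slope fixed — it depends only on ε/θ, so substitute the ratio. A Bernoulli rewrite works here as the equation stands — the homogeneous substitution is the more immediate reading.


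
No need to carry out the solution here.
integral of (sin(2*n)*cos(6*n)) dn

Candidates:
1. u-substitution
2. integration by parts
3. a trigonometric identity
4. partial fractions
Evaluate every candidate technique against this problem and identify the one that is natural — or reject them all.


Verdict: a trigonometric identity — sin(2*n)*cos(6*n) mixes two frequencies; the product-to-sum identity splits it into single-frequency sinusoids.
- u-substitution — no subexpression of the integrand serves as a whole-integral substitution inner — individual terms may offer their own, but none carries its derivative as a factor of the full integrand; a working change of variable would have to be constructed from outside the expression.
- integration by parts — not the fit here: there is no polynomial factor to ladder down — parts can still close the trigonometric product by recursion, though the identity rewrite is the direct route.
- a trigonometric identity — yes — fits the structure here.
- partial fractions: there is no rational-function structure to decompose.


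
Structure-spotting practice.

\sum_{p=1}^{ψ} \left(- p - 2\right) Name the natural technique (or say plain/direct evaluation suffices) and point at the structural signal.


Best approach: no special technique — recognize the absence of structure: constant-multiple powers of p summed plainly, no special method required.


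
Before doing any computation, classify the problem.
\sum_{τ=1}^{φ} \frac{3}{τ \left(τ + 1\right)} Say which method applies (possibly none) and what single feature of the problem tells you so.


Technique: telescoping — poles of \frac{3}{τ \left(τ + 1\right)} differ by an integer, the telltale of a telescoping partial-fraction sum.


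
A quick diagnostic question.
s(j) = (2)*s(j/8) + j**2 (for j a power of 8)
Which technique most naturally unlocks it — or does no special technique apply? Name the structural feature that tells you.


Best approach: the master substitution — index division is the fingerprint: j/8 in the recursive call means substitute j = 8^m.


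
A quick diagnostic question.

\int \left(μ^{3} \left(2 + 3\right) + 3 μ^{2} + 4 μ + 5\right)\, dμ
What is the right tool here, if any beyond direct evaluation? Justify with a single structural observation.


Method: no special technique — scan for structure and find none: constant multiples of powers of μ, integrate directly.


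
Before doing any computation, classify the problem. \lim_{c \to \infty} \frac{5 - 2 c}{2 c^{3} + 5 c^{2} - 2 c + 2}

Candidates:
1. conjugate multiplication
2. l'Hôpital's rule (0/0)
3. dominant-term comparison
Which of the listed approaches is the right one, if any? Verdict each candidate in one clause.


Verdict: dominant-term comparison — divide through by the highest power of c; every lower-order term dies and the dominant terms decide the limit.
- conjugate multiplication: no difference of divergent radicals appears, so rationalizing has nothing to cancel.
- l'Hôpital's rule (0/0) — no 0/0 form appears: written as one quotient, top and bottom both grow without bound, and the ratio is decided by their leading terms.
- dominant-term comparison — applies; the problem has the shape this method handles.


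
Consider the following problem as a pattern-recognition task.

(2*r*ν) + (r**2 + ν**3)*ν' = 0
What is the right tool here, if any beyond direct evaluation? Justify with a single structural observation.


Technique: the exact-equation method — equality of cross partials is the green light — assemble the potential function term by term.


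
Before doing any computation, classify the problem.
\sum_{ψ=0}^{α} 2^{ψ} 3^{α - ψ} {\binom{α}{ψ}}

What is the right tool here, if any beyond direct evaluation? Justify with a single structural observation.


Verdict: the binomial theorem — the summand is term ψ of a binomial expansion in 2 and 3; the whole sum is a single power.


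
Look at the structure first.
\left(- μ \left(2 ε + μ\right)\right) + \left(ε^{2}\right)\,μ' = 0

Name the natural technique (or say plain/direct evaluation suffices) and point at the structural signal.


Diagnosis: the homogeneous substitution — the slope is degree-zero homogeneous: the ratio substitution v = μ/ε collapses it. A Bernoulli substitution is a fair alternative on this equation directly; the homogeneous reading takes it as given.


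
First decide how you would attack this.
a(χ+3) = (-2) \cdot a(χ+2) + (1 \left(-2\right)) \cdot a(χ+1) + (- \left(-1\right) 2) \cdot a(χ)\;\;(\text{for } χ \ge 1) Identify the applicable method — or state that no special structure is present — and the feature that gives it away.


Best approach: the characteristic-root method — the recurrence is linear and homogeneous with constant coefficients, so the ansatz r^χ turns it into a polynomial equation for r.


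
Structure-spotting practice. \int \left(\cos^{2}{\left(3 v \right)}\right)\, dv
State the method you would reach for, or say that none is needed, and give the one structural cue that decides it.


Diagnosis: a trigonometric identity — the exponent on \cos^{2}{\left(3 v \right)} is even — the power-reduction identity is the standard preprocessing step.


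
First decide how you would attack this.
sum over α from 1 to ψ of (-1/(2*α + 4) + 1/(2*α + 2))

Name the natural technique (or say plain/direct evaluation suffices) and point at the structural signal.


Best approach: telescoping — each term adds 1/(2*α + 2) and subtracts the same expression advanced one index; that subtracted piece cancels against the next term's added copy — only the boundary terms survive.


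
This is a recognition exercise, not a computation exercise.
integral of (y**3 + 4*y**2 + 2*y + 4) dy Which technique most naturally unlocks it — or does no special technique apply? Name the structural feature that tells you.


Method: no special technique — scan for structure and find none: constant multiples of powers of y, integrate directly.


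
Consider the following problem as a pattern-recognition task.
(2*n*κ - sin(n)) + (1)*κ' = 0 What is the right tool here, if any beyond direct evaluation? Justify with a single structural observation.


Technique: a linear integrating factor — the unknown enters only to the first power against a nonzero forcing term — the integrating-factor template applies directly.


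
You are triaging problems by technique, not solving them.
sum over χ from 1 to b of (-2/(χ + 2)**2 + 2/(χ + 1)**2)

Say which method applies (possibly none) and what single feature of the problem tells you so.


Best approach: telescoping — the generic term is a one-step difference of 2/(χ + 1)**2, so partial sums shortcut to endpoint evaluation.


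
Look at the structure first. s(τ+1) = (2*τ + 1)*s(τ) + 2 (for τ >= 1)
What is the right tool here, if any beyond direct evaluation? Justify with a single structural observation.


Technique: a summation factor — rescale the sequence by the product of the weights 2*τ + 1 so far — the recurrence collapses to a plain running sum.


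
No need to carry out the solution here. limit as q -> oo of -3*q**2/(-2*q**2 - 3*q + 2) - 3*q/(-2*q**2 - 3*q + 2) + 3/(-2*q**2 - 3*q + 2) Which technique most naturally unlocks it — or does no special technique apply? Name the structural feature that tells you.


Best approach: dominant-term comparison — at large q only the top-degree terms survive; compare the leading terms and the limit falls out. Differentiating the expression as a single quotient would eventually settle it as well; matching dominant growth settles it immediately.


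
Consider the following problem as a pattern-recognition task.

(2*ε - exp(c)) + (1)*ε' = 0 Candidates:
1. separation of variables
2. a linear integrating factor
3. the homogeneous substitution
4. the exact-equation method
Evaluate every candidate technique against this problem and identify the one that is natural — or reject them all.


Method: a linear integrating factor — ε appears only to the first power with coefficient 2 — the classic integrating-factor setup.
- separation of variables — the two dependences are entangled, not a clean product of one-variable pieces.
- a linear integrating factor — applicable, and directly so.
- the homogeneous substitution: rescaling both variables together changes the slope, so no ratio substitution collapses it.
- the exact-equation method: exactness fails on the nose — the mixed partials do not match.


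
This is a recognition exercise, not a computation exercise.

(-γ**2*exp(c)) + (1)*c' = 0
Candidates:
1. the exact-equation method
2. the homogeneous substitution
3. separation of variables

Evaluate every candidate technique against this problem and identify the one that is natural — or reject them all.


Diagnosis: separation of variables — the slope splits multiplicatively: γ**2 carrying all γ-dependence times exp(c) carrying all c-dependence — separate and integrate.
- the exact-equation method — no potential function has this form as its differential, as written.
- the homogeneous substitution: solved for the derivative, the right side changes under joint scaling of the two variables.
- separation of variables: a fit — the right tool for this form.


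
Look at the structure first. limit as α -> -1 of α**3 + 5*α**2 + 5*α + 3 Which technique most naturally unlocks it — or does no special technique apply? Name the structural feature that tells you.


Diagnosis: no special technique — the expression is continuous at -1 — substitute and evaluate; no indeterminate form appears.


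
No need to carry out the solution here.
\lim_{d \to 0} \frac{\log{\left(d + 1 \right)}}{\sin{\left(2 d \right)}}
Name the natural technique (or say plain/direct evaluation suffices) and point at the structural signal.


Diagnosis: l'Hôpital's rule (0/0) — numerator and denominator both vanish at 0 — a genuine 0/0 form, which is exactly when l'Hôpital applies. Expanding numerator and denominator to first order gives the same value — the rule automates exactly that.


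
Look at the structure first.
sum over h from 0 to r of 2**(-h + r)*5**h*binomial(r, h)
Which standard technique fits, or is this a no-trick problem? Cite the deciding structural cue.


Best approach: the binomial theorem — binomial(r, h) weighting matched powers of 5 and 2 is the expanded form of (5 + 2)^r — fold it back up.


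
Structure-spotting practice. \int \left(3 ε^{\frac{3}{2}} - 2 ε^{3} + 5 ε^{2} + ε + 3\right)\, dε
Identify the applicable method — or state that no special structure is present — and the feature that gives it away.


Technique: no special technique — nothing composite, nothing rational, nothing trigonometric — each constant-multiple power of ε integrates by the power rule alone.


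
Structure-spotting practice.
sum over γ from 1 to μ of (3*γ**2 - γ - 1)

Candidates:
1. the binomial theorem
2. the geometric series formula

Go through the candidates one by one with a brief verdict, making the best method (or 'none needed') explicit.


Best approach: no special technique — Faulhaber territory: sum each constant-multiple power of γ with its closed-form formula, no trick required.
- the binomial theorem — there is no pair of bases whose matched powers would reassemble into a single binomial power.
- the geometric series formula: there is no constant term-to-term ratio.


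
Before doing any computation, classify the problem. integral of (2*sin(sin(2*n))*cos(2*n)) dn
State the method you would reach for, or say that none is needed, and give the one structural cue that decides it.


Method: u-substitution — collected, the integrand has one factor that is, up to a constant, the derivative of an inner expression the rest depends on — substitute for that inner expression.


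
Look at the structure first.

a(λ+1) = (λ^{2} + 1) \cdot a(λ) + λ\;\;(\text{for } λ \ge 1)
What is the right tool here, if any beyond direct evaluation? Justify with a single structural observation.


Technique: a summation factor — with the index-dependent coefficient λ^{2} + 1, dividing by the cumulative product turns the left side into a pure difference.


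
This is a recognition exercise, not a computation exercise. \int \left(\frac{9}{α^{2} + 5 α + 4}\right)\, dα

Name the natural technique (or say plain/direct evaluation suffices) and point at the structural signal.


Best approach: partial fractions — each factor of α^{2} + 5 α + 4 owns one elementary piece of the integrand — separate them and integrate piecewise.


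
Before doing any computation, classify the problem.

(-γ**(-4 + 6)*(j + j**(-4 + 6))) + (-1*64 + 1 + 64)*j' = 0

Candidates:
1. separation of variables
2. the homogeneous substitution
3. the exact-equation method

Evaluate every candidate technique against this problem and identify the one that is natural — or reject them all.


Best approach: separation of variables — the slope splits multiplicatively: γ**(-4 + 6) carrying all γ-dependence times (j + j**(-4 + 6)) carrying all j-dependence — separate and integrate. A Bernoulli rewrite would carry it as the equation stands — separating the variables needs no rearrangement either.
- separation of variables: yes, a natural case for it.
- the homogeneous substitution: the slope does not depend on the ratio of the variables alone.
- the exact-equation method: the mixed partial derivatives differ, so the left side is not a total differential.


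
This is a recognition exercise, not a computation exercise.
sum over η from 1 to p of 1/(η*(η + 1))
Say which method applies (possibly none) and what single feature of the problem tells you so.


Verdict: telescoping — the denominator's roots in 1/(η*(η + 1)) sit an integer apart: decomposition produces a self-cancelling chain.


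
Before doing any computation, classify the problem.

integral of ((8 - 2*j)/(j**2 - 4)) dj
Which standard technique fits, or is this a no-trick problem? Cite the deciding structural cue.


Technique: partial fractions — with j**2 - 4 factorable and the degree on top strictly smaller, simple-fraction decomposition is immediate.


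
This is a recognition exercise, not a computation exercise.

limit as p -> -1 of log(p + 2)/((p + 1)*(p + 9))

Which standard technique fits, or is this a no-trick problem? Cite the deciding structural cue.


Best approach: l'Hôpital's rule (0/0) — plug in -1: top and bottom both hit zero, so differentiate each and retry. Known elementary limits would finish this too — the rule just bypasses the case analysis.


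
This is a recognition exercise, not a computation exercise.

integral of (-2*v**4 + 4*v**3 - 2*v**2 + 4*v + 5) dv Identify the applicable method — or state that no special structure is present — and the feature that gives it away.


Best approach: no special technique — the integrand is a sum of constant multiples of powers of v — integrate term by term.


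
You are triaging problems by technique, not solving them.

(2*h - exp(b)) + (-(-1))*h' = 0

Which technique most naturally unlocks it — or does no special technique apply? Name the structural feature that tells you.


Technique: a linear integrating factor — linear in the unknown with genuine forcing: multiply through by the exponential of the integrated coefficient and the left side closes into one derivative.


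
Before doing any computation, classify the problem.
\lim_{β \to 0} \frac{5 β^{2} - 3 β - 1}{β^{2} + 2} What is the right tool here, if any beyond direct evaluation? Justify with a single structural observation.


Technique: no special technique — the expression is continuous at the evaluation point — substitute directly; no indeterminate form appears.


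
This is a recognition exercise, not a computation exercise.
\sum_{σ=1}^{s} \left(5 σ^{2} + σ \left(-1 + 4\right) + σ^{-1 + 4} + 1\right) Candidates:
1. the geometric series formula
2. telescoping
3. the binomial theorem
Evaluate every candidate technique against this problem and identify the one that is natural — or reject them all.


Diagnosis: no special technique — Faulhaber territory: sum each constant-multiple power of σ with its closed-form formula, no trick required.
- the geometric series formula: the term-to-term ratio changes with the index, so the geometric formula cannot close it.
- telescoping — neither a shifted-difference shape nor integer-spaced poles are present.
- the binomial theorem — the terms do not reassemble into a binomial power.


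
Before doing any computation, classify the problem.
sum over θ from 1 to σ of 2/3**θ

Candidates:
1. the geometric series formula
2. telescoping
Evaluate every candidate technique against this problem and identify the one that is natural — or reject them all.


Verdict: the geometric series formula — consecutive terms stand in a fixed index-free ratio — the geometric sum formula closes it.
- the geometric series formula — yes, a natural case for it.
- telescoping: as presented, consecutive terms share no shifted copy to cancel against — no rewrite is on display to change that.


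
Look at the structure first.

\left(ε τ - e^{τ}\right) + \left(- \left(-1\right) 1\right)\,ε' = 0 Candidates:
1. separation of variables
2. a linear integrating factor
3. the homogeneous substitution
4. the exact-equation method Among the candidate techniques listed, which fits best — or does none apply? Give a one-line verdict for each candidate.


Technique: a linear integrating factor — first power of ε, nonzero forcing: the integrating-factor recipe applies verbatim with p = τ.
- separation of variables: no algebra isolates the independent variable on one side and the unknown on the other.
- a linear integrating factor — yes, a natural case for it.
- the homogeneous substitution: rescaling both variables together changes the slope, so no ratio substitution collapses it.
- the exact-equation method: the mixed-partials test fails on this split — it is not an exact differential as presented.


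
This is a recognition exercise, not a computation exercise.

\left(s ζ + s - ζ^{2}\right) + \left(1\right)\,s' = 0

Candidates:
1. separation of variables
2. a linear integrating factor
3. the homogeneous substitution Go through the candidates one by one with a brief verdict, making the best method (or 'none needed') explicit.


Technique: a linear integrating factor — the unknown enters only to the first power against a nonzero forcing term — the integrating-factor template applies directly.
- separation of variables: the two dependences do not factor apart.
- a linear integrating factor — yes, a natural case for it.
- the homogeneous substitution: rescaling both variables together changes the slope, so no ratio substitution collapses it.


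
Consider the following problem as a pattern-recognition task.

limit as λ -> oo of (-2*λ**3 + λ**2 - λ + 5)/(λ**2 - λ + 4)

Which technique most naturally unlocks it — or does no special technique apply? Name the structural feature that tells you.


Verdict: dominant-term comparison — growth-rate triage: the leading powers of λ decide the limit, everything else is noise. Differentiating the expression as a single quotient would eventually settle it as well; matching dominant growth settles it immediately.


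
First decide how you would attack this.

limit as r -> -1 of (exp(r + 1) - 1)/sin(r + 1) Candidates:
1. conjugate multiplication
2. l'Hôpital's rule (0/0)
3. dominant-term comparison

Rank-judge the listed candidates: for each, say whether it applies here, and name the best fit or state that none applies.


Technique: l'Hôpital's rule (0/0) — both numerator and denominator vanish at -1: the genuine 0/0 indeterminate that l'Hôpital exists for. A local series expansion at the point resolves it as well; the rule is the packaged version of that step.
- conjugate multiplication: there is no infinity-minus-infinity radical difference to rationalize.
- l'Hôpital's rule (0/0): applies; the problem has the shape this method handles.
- dominant-term comparison: this limit is not decided by comparing polynomial growth at infinity.


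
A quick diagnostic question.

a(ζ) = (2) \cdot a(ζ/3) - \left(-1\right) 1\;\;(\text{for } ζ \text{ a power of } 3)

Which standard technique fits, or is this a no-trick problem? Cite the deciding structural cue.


Verdict: the master substitution — the argument contracts 3-fold per step: reindex ζ exponentially and solve the linear recurrence in the new index.


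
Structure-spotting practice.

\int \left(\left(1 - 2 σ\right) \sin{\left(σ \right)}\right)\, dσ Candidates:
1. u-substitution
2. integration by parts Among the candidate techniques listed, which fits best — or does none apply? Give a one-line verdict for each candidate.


Best approach: integration by parts — a polynomial factor 1 - 2 σ multiplies \sin{\left(σ \right)}; differentiating 1 - 2 σ lowers its degree while \sin{\left(σ \right)} integrates cleanly, so parts wins.
- u-substitution — no subexpression of the integrand serves as a whole-integral substitution inner — individual terms may offer their own, but none carries its derivative as a factor of the full integrand; a working change of variable would have to be constructed from outside the expression.
- integration by parts: applicable, and directly so.


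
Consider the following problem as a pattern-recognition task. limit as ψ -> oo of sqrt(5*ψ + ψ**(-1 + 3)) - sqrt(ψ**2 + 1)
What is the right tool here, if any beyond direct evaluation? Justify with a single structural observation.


Diagnosis: conjugate multiplication — two divergent pieces with a minus sign between them and a radical in the mix: rationalize sqrt(5*ψ + ψ**(-1 + 3)) - sqrt(ψ**2 + 1) before any limit law applies.


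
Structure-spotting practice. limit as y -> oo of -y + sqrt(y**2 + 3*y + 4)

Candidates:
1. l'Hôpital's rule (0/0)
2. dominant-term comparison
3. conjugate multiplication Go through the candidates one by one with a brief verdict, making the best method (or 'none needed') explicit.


Verdict: conjugate multiplication — the ∞ − ∞ radical form is the exact trigger for the conjugate maneuver.
- l'Hôpital's rule (0/0): the expression is a difference driving to ∞ − ∞, not a 0/0 quotient — there is no ratio for the rule to differentiate.
- dominant-term comparison — no dominant power emerges to decide the limit by degree comparison.
- conjugate multiplication — a fit — the right tool for this form.


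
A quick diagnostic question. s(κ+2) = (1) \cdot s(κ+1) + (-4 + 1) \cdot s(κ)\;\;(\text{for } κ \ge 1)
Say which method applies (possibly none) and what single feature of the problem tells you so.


Verdict: the characteristic-root method — the recurrence treats every index alike (constant coefficients, no forcing) — precisely the regime where r^κ trials close it.


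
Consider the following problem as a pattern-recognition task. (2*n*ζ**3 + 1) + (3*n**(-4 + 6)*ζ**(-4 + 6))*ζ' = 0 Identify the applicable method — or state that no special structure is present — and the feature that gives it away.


Verdict: the exact-equation method — equality of cross partials is the green light — assemble the potential function term by term.


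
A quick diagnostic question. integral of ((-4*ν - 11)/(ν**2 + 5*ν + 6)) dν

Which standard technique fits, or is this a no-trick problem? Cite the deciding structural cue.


Best approach: partial fractions — break ν**2 + 5*ν + 6 into its roots and the integral splits into logarithm-sized bites.


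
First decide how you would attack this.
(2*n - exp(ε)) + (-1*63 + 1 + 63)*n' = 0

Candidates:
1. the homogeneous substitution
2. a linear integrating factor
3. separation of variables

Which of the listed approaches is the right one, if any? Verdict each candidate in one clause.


Verdict: a linear integrating factor — n appears only to the first power with coefficient 2 — the classic integrating-factor setup.
- the homogeneous substitution — solved for the derivative, the right side changes under joint scaling of the two variables.
- a linear integrating factor — applicable, and directly so.
- separation of variables: no algebra isolates the independent variable on one side and the unknown on the other.


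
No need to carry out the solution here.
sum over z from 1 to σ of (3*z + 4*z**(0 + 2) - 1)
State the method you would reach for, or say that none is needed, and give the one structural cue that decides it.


Verdict: no special technique — no ratio, no shift structure, no binomial pattern: sum the constant-multiple powers of z with known formulas.


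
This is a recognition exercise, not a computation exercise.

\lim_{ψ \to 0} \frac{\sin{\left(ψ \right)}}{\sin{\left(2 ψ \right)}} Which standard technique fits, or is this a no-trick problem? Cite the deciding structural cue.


Best approach: l'Hôpital's rule (0/0) — the 0/0 form at 0 is the signature situation for l'Hôpital's rule. One could equally expand both pieces locally and compare leading terms; the rule does that in one stroke.


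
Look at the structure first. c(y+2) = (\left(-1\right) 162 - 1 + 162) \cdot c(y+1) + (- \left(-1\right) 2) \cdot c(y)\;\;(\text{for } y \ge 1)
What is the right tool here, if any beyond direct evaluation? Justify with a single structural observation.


Best approach: the characteristic-root method — the recurrence treats every index alike (constant coefficients, no forcing) — precisely the regime where r^y trials close it.


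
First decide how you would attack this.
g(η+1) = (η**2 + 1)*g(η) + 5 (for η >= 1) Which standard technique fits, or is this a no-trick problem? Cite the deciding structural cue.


Best approach: a summation factor — rescale the sequence by the product of the weights η**2 + 1 so far — the recurrence collapses to a plain running sum.


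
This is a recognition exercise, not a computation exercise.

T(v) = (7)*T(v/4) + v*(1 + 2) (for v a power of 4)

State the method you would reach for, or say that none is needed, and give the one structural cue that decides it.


Best approach: the master substitution — the call at v/4 makes this multiplicative recursion; the master-style substitution converts it to additive.


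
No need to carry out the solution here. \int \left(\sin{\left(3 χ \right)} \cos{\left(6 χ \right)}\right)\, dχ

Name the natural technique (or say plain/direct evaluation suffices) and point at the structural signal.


Verdict: a trigonometric identity — \sin{\left(3 χ \right)} \cos{\left(6 χ \right)} is a beat pattern — rewrite the product as a sum of single-frequency waves before integrating.


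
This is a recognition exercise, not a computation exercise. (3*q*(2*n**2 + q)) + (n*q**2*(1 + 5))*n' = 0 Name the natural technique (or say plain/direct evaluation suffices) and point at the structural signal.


Best approach: the exact-equation method — because the two cross partials coincide, the form is conservative as written — recover its potential in (q, n).
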